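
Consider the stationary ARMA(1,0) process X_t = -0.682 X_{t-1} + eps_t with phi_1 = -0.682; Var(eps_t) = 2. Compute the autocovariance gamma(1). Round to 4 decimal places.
\gamma(1) = -2.5501

Multiply the model equation by X_{t-k} and take expectations. With theta_0 = psi_0 = 1 and psi_j the MA(infinity) weights, this gives
  gamma(k) - sum_i phi_i gamma(k-i) = c_k,
  c_k = sigma^2 * sum_{j=k..q} theta_j psi_{j-k}   (c_k = 0 for k > q),
using gamma(-m) = gamma(m).
Pure AR (q = 0): c_0 = sigma^2 = 2, c_k = 0 for k >= 1.
Equations for k = 0 and k = 1 (AR order 1):
  gamma(0) = phi_1 gamma(1) + c_0
  gamma(1) = phi_1 gamma(0) + c_1
Substituting the second into the first: gamma(0) (1 - phi_1^2) = c_0 + phi_1 c_1, so
  gamma(0) = c_0 / (1 - phi_1^2) = 2 / (1 - (-0.682)^2) = 2 / 0.534876 = 3.739184.
  gamma(1) = phi_1 gamma(0) = (-0.682)(3.739184) = -2.550124.
Therefore gamma(1) = -2.5501 (to 4 decimal places).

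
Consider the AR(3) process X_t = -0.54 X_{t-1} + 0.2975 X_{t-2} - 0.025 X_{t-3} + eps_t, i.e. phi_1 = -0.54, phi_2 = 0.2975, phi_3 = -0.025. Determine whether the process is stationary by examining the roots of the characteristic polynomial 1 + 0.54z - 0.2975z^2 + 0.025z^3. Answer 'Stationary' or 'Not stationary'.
\text{Stationary}

The AR(p) characteristic polynomial is P(z) = 1 + 0.54z - 0.2975z^2 + 0.025z^3.
Stationarity requires all roots to lie outside the unit circle, i.e. |z| > 1 for every root.
Degree 3: look for a simple real root z0 first, then factor out (1 - z/z0) and solve the remaining quadratic.
Testing z0 = 4: P(4) = 1 + (0.54)(4) + (-0.2975)(4)^2 + (0.025)(4)^3
  = 1 + (2.16) + (-4.76) + (1.6) = 0.  So z_0 = 4 is a root, |z_0| = 4.
Divide out the factor (1 - 0.25 z) = (1 - z/z0) (since 1/z0 = 0.25):
  P(z) = (1 - 0.25 z)(1 + (0.79) z + (-0.1) z^2)
  [check: z-coef 0.79 - (0.25) = 0.54; z^2-coef -0.1 - (0.25)(0.79) = -0.2975; z^3-coef -(0.25)(-0.1) = 0.025.]
Remaining roots from the quadratic factor 1 + (0.79) z + (-0.1) z^2:
  Set 1 + (0.79) z + (-0.1) z^2 = 0, i.e. a z^2 + b z + c = 0 with a = -0.1, b = 0.79, c = 1.
  Discriminant D = b^2 - 4ac = (0.79)^2 - 4*(-0.1)*1 = 0.6241 - (-0.4) = 1.0241.
  D >= 0, so the roots are real: z = (-b +/- sqrt(D)) / (2a) = (-0.79 +/- 1.011978) / (-0.2).
    z_1 = (-0.79 + 1.011978) / (-0.2) = -1.1099,   |z_1| = 1.1099.
    z_2 = (-0.79 - 1.011978) / (-0.2) = 9.0099,   |z_2| = 9.0099.
Moduli of all roots: 4.0000, 1.1099, 9.0099.
All moduli strictly greater than 1? Yes.
Verdict: Stationary.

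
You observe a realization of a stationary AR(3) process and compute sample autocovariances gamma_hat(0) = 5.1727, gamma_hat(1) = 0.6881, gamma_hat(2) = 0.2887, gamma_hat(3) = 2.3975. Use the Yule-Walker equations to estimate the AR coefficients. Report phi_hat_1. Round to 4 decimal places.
\hat\phi_{1} = 0.1100

The Yule-Walker equations for an AR(p) process read, in matrix form,
  Gamma_p phi = r_p,   with   (Gamma_p)_{ij} = gamma(|i - j|),
                       (r_p)_i = gamma(i),   i,j = 1..p.
Substitute the sample gammas (Toeplitz matrix and right-hand side of size 3):
  Gamma_p = [[5.1727, 0.6881, 0.2887], [0.6881, 5.1727, 0.6881], [0.2887, 0.6881, 5.1727]]
  r_p     = [0.6881, 0.2887, 2.3975]
Written out (R1..R3):
  (R1) 5.1727 phi_1 + 0.6881 phi_2 + 0.2887 phi_3 = 0.6881
  (R2) 0.6881 phi_1 + 5.1727 phi_2 + 0.6881 phi_3 = 0.2887
  (R3) 0.2887 phi_1 + 0.6881 phi_2 + 5.1727 phi_3 = 2.3975
Gaussian elimination:
  R2 <- R2 - (0.6881/5.1727) R1 = R2 - (0.133025) R1:  5.081165 phi_2 + 0.649696 phi_3 = 0.197165
  R3 <- R3 - (0.2887/5.1727) R1 = R3 - (0.055812) R1:  0.649696 phi_2 + 5.156587 phi_3 = 2.359096
  R3 <- R3 - (0.649696/5.081165) R2 = R3 - (0.127864) R2:  5.073515 phi_3 = 2.333885
Back-substitution:
  phi_hat_3 = 2.333885 / 5.073515 = 0.460014
  phi_hat_2 = (0.197165 - (0.649696)(0.460014)) / 5.081165 = -0.020016
  phi_hat_1 = (0.6881 - (0.6881)(-0.020016) - (0.2887)(0.460014)) / 5.1727 = 0.110014
So phi_hat = [0.1100, -0.0200, 0.4600].
Therefore phi_hat_1 = 0.1100.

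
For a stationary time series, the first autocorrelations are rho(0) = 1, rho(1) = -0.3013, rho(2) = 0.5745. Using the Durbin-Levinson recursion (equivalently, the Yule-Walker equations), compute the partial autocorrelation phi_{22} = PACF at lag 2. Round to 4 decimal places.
\phi_{22} = 0.5320

The PACF at lag k is phi_{kk}, the last component of the solution
to the Yule-Walker system G_k phi = r_k where
  (G_k)_{ij} = rho(|i - j|), (r_k)_i = rho(i), i,j = 1..k.
Equivalently, Durbin-Levinson gives phi_{kk} iteratively:
  phi_{11} = rho(1)
  phi_{kk} = [rho(k) - sum_{j=1..k-1} phi_{k-1,j} rho(k-j)]
            / [1 - sum_{j=1..k-1} phi_{k-1,j} rho(j)],
  phi_{k,j} = phi_{k-1,j} - phi_{kk} phi_{k-1,k-j},  j = 1..k-1.
Step k = 1:
  phi_11 = rho(1) = -0.3013.
Step k = 2:
  phi_22 = [rho(2) - phi_11 rho(1)] / [1 - phi_11 rho(1)] = [0.5745 - (-0.3013)(-0.3013)] / [1 - (-0.3013)(-0.3013)]
         = 0.48371831 / 0.90921831 = 0.532.
Therefore phi_{22} = 0.5320.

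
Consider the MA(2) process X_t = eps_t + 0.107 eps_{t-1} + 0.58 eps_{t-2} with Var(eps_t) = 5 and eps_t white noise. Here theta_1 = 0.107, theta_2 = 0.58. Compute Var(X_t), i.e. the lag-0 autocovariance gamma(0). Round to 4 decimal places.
\gamma(0) = 6.7392

For an MA(q) process X_t = eps_t + sum_i theta_i eps_{t-i} with
Var(eps_t) = sigma^2, the variance is
  gamma(0) = sigma^2 * (1 + sum_i theta_i^2).
  sum_i theta_i^2 = (0.107)^2 + (0.58)^2 = 0.011449 + 0.3364 = 0.347849.
  gamma(0) = 5 * (1 + 0.347849) = 5 * 1.347849 = 6.739245, which rounds to 6.7392.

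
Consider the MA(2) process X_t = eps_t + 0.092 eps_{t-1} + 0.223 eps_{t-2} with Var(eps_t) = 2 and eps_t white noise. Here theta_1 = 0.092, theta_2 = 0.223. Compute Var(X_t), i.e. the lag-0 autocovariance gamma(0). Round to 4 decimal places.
\gamma(0) = 2.1164

For an MA(q) process X_t = eps_t + sum_i theta_i eps_{t-i} with
Var(eps_t) = sigma^2, the variance is
  gamma(0) = sigma^2 * (1 + sum_i theta_i^2).
  sum_i theta_i^2 = (0.092)^2 + (0.223)^2 = 0.008464 + 0.049729 = 0.058193.
  gamma(0) = 2 * (1 + 0.058193) = 2 * 1.058193 = 2.116386, which rounds to 2.1164.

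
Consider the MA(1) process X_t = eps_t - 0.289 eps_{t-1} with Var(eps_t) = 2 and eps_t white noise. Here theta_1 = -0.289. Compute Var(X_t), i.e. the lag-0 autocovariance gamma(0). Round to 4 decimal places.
\gamma(0) = 2.1670

For an MA(q) process X_t = eps_t + sum_i theta_i eps_{t-i} with
Var(eps_t) = sigma^2, the variance is
  gamma(0) = sigma^2 * (1 + sum_i theta_i^2).
  sum_i theta_i^2 = (-0.289)^2 = 0.083521.
  gamma(0) = 2 * (1 + 0.083521) = 2 * 1.083521 = 2.167042, which rounds to 2.1670.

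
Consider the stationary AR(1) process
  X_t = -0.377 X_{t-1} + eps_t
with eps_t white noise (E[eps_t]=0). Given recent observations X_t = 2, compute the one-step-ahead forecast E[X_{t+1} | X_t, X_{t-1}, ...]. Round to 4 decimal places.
E[X_{t+1} \mid \mathcal F_t] = -0.7540

For an AR(p) model X_t = c + sum_i phi_i X_{t-i} + eps_t, the
one-step-ahead conditional mean is
  E[X_{t+1} | X_t, ...] = c + sum_i phi_i X_{t+1-i}.
Substitute known values:
  E[X_{t+1} | ...] = (-0.377) * (2)
                   = -0.7540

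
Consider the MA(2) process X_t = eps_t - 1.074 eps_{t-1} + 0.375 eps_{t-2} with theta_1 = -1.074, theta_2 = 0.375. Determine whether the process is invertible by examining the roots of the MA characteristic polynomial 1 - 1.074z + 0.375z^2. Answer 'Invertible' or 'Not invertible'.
\text{Invertible}

The MA(q) characteristic polynomial is P(z) = 1 - 1.074z + 0.375z^2.
Invertibility requires all roots to lie outside the unit circle, i.e. |z| > 1 for every root.
Set 1 + (-1.074) z + (0.375) z^2 = 0, i.e. a z^2 + b z + c = 0 with a = 0.375, b = -1.074, c = 1.
Discriminant D = b^2 - 4ac = (-1.074)^2 - 4*(0.375)*1 = 1.153476 - (1.5) = -0.346524.
D < 0, so the roots are the complex-conjugate pair z = (-b +/- i sqrt(-D)) / (2a) = 1.432 +/- 0.7849i.
For a conjugate pair |z|^2 = z * conj(z) = (product of roots) = c/a = 1/(0.375) = 2.666667, so |z| = sqrt(2.666667) = 1.633 for both roots.
Moduli of all roots: 1.6330, 1.6330.
All moduli strictly greater than 1? Yes.
Verdict: Invertible.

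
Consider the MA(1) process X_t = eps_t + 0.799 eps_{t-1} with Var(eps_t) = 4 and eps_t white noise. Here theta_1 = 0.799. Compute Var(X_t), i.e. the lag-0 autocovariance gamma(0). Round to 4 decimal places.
\gamma(0) = 6.5536

For an MA(q) process X_t = eps_t + sum_i theta_i eps_{t-i} with
Var(eps_t) = sigma^2, the variance is
  gamma(0) = sigma^2 * (1 + sum_i theta_i^2).
  sum_i theta_i^2 = (0.799)^2 = 0.638401.
  gamma(0) = 4 * (1 + 0.638401) = 4 * 1.638401 = 6.553604, which rounds to 6.5536.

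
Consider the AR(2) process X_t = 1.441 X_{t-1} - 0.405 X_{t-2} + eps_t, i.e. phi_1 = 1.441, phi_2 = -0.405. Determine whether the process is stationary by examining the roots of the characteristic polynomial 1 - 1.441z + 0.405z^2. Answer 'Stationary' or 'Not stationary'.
\text{Not stationary}

The AR(p) characteristic polynomial is P(z) = 1 - 1.441z + 0.405z^2.
Stationarity requires all roots to lie outside the unit circle, i.e. |z| > 1 for every root.
Set 1 + (-1.441) z + (0.405) z^2 = 0, i.e. a z^2 + b z + c = 0 with a = 0.405, b = -1.441, c = 1.
Discriminant D = b^2 - 4ac = (-1.441)^2 - 4*(0.405)*1 = 2.076481 - (1.62) = 0.456481.
D >= 0, so the roots are real: z = (-b +/- sqrt(D)) / (2a) = (1.441 +/- 0.675634) / (0.81).
  z_1 = (1.441 + 0.675634) / (0.81) = 2.6131,   |z_1| = 2.6131.
  z_2 = (1.441 - 0.675634) / (0.81) = 0.9449,   |z_2| = 0.9449.
Moduli of all roots: 2.6131, 0.9449.
All moduli strictly greater than 1? No.
Verdict: Not stationary.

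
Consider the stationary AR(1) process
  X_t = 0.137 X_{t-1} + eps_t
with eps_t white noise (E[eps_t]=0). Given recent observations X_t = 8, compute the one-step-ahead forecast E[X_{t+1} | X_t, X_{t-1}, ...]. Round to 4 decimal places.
E[X_{t+1} \mid \mathcal F_t] = 1.0960

For an AR(p) model X_t = c + sum_i phi_i X_{t-i} + eps_t, the
one-step-ahead conditional mean is
  E[X_{t+1} | X_t, ...] = c + sum_i phi_i X_{t+1-i}.
Substitute known values:
  E[X_{t+1} | ...] = (0.137) * (8)
                   = 1.0960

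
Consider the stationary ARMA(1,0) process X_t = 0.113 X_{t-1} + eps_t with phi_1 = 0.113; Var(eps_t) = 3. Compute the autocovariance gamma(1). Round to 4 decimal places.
\gamma(1) = 0.3434

Multiply the model equation by X_{t-k} and take expectations. With theta_0 = psi_0 = 1 and psi_j the MA(infinity) weights, this gives
  gamma(k) - sum_i phi_i gamma(k-i) = c_k,
  c_k = sigma^2 * sum_{j=k..q} theta_j psi_{j-k}   (c_k = 0 for k > q),
using gamma(-m) = gamma(m).
Pure AR (q = 0): c_0 = sigma^2 = 3, c_k = 0 for k >= 1.
Equations for k = 0 and k = 1 (AR order 1):
  gamma(0) = phi_1 gamma(1) + c_0
  gamma(1) = phi_1 gamma(0) + c_1
Substituting the second into the first: gamma(0) (1 - phi_1^2) = c_0 + phi_1 c_1, so
  gamma(0) = c_0 / (1 - phi_1^2) = 3 / (1 - (0.113)^2) = 3 / 0.987231 = 3.038802.
  gamma(1) = phi_1 gamma(0) = (0.113)(3.038802) = 0.343385.
Therefore gamma(1) = 0.3434 (to 4 decimal places).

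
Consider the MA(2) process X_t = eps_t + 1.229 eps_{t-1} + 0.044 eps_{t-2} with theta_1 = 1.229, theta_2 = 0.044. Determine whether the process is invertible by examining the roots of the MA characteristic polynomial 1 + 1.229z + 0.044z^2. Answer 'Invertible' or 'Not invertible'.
\text{Not invertible}

The MA(q) characteristic polynomial is P(z) = 1 + 1.229z + 0.044z^2.
Invertibility requires all roots to lie outside the unit circle, i.e. |z| > 1 for every root.
Set 1 + (1.229) z + (0.044) z^2 = 0, i.e. a z^2 + b z + c = 0 with a = 0.044, b = 1.229, c = 1.
Discriminant D = b^2 - 4ac = (1.229)^2 - 4*(0.044)*1 = 1.510441 - (0.176) = 1.334441.
D >= 0, so the roots are real: z = (-b +/- sqrt(D)) / (2a) = (-1.229 +/- 1.15518) / (0.088).
  z_1 = (-1.229 + 1.15518) / (0.088) = -0.8389,   |z_1| = 0.8389.
  z_2 = (-1.229 - 1.15518) / (0.088) = -27.093,   |z_2| = 27.093.
Moduli of all roots: 0.8389, 27.0930.
All moduli strictly greater than 1? No.
Verdict: Not invertible.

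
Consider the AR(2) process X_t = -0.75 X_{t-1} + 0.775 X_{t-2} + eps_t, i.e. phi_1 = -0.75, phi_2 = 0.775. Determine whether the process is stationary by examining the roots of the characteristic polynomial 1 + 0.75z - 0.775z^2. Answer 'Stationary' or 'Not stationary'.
\text{Not stationary}

The AR(p) characteristic polynomial is P(z) = 1 + 0.75z - 0.775z^2.
Stationarity requires all roots to lie outside the unit circle, i.e. |z| > 1 for every root.
Set 1 + (0.75) z + (-0.775) z^2 = 0, i.e. a z^2 + b z + c = 0 with a = -0.775, b = 0.75, c = 1.
Discriminant D = b^2 - 4ac = (0.75)^2 - 4*(-0.775)*1 = 0.5625 - (-3.1) = 3.6625.
D >= 0, so the roots are real: z = (-b +/- sqrt(D)) / (2a) = (-0.75 +/- 1.913766) / (-1.55).
  z_1 = (-0.75 + 1.913766) / (-1.55) = -0.7508,   |z_1| = 0.7508.
  z_2 = (-0.75 - 1.913766) / (-1.55) = 1.7186,   |z_2| = 1.7186.
Moduli of all roots: 0.7508, 1.7186.
All moduli strictly greater than 1? No.
Verdict: Not stationary.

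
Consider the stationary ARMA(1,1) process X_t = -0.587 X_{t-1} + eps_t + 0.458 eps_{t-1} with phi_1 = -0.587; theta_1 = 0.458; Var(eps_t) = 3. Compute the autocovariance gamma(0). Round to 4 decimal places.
\gamma(0) = 3.0762

Multiply the model equation by X_{t-k} and take expectations. With theta_0 = psi_0 = 1 and psi_j the MA(infinity) weights, this gives
  gamma(k) - sum_i phi_i gamma(k-i) = c_k,
  c_k = sigma^2 * sum_{j=k..q} theta_j psi_{j-k}   (c_k = 0 for k > q),
using gamma(-m) = gamma(m).
psi-weights needed (psi_j = theta_j + sum_i phi_i psi_{j-i}):
  psi_1 = theta_1 + phi_1 = 0.458 + (-0.587) = -0.129
Right-hand sides:
  c_0 = sigma^2 (1 + theta_1 psi_1) = 3 * (1 + (0.458)(-0.129)) = 3 * 0.940918 = 2.822754
  c_1 = sigma^2 theta_1 = 3 * (0.458) = 1.374
  c_2 = 0
Equations for k = 0 and k = 1 (AR order 1):
  gamma(0) = phi_1 gamma(1) + c_0
  gamma(1) = phi_1 gamma(0) + c_1
Substituting the second into the first: gamma(0) (1 - phi_1^2) = c_0 + phi_1 c_1, so
  gamma(0) = (c_0 + phi_1 c_1) / (1 - phi_1^2) = (2.822754 + (-0.587)(1.374)) / (1 - (-0.587)^2) = 2.016216 / 0.655431 = 3.076168.
Therefore gamma(0) = 3.0762 (to 4 decimal places).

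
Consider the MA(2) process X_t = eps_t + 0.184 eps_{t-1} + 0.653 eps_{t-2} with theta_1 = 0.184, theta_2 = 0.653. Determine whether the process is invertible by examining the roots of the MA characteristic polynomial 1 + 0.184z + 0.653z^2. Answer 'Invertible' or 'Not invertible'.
\text{Invertible}

The MA(q) characteristic polynomial is P(z) = 1 + 0.184z + 0.653z^2.
Invertibility requires all roots to lie outside the unit circle, i.e. |z| > 1 for every root.
Set 1 + (0.184) z + (0.653) z^2 = 0, i.e. a z^2 + b z + c = 0 with a = 0.653, b = 0.184, c = 1.
Discriminant D = b^2 - 4ac = (0.184)^2 - 4*(0.653)*1 = 0.033856 - (2.612) = -2.578144.
D < 0, so the roots are the complex-conjugate pair z = (-b +/- i sqrt(-D)) / (2a) = -0.1409 +/- 1.2294i.
For a conjugate pair |z|^2 = z * conj(z) = (product of roots) = c/a = 1/(0.653) = 1.531394, so |z| = sqrt(1.531394) = 1.2375 for both roots.
Moduli of all roots: 1.2375, 1.2375.
All moduli strictly greater than 1? Yes.
Verdict: Invertible.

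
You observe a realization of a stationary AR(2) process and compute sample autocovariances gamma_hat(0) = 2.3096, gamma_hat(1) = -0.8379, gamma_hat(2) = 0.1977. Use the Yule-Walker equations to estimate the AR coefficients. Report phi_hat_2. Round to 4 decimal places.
\hat\phi_{2} = -0.0530

The Yule-Walker equations for an AR(p) process read, in matrix form,
  Gamma_p phi = r_p,   with   (Gamma_p)_{ij} = gamma(|i - j|),
                       (r_p)_i = gamma(i),   i,j = 1..p.
Substitute the sample gammas (Toeplitz matrix and right-hand side of size 2):
  Gamma_p = [[2.3096, -0.8379], [-0.8379, 2.3096]]
  r_p     = [-0.8379, 0.1977]
Written out:
  2.3096 phi_1 - 0.8379 phi_2 = -0.8379
  -0.8379 phi_1 + 2.3096 phi_2 = 0.1977
Solve by Cramer's rule:
  det = gamma(0)^2 - gamma(1)^2 = (2.3096)^2 - (-0.8379)^2 = 5.33425216 - 0.70207641 = 4.63217575
  phi_hat_1 = [gamma(1) gamma(0) - gamma(1) gamma(2)] / det = [(-0.8379)(2.3096) - (-0.8379)(0.1977)] / 4.63217575 = -1.76956101 / 4.63217575 = -0.382
  phi_hat_2 = [gamma(0) gamma(2) - gamma(1)^2] / det = [(2.3096)(0.1977) - (-0.8379)^2] / 4.63217575 = -0.24546849 / 4.63217575 = -0.053
So phi_hat = [-0.3820, -0.0530].
Therefore phi_hat_2 = -0.0530.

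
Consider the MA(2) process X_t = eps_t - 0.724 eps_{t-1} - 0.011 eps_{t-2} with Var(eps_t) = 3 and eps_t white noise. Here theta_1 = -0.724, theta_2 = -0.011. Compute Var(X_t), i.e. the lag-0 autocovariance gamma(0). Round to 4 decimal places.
\gamma(0) = 4.5729

For an MA(q) process X_t = eps_t + sum_i theta_i eps_{t-i} with
Var(eps_t) = sigma^2, the variance is
  gamma(0) = sigma^2 * (1 + sum_i theta_i^2).
  sum_i theta_i^2 = (-0.724)^2 + (-0.011)^2 = 0.524176 + 0.000121 = 0.524297.
  gamma(0) = 3 * (1 + 0.524297) = 3 * 1.524297 = 4.572891, which rounds to 4.5729.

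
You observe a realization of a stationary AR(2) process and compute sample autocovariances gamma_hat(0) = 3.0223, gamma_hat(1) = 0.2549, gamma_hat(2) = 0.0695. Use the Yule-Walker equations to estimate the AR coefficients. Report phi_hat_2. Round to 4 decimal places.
\hat\phi_{2} = 0.0160

The Yule-Walker equations for an AR(p) process read, in matrix form,
  Gamma_p phi = r_p,   with   (Gamma_p)_{ij} = gamma(|i - j|),
                       (r_p)_i = gamma(i),   i,j = 1..p.
Substitute the sample gammas (Toeplitz matrix and right-hand side of size 2):
  Gamma_p = [[3.0223, 0.2549], [0.2549, 3.0223]]
  r_p     = [0.2549, 0.0695]
Written out:
  3.0223 phi_1 + 0.2549 phi_2 = 0.2549
  0.2549 phi_1 + 3.0223 phi_2 = 0.0695
Solve by Cramer's rule:
  det = gamma(0)^2 - gamma(1)^2 = (3.0223)^2 - (0.2549)^2 = 9.13429729 - 0.06497401 = 9.06932328
  phi_hat_1 = [gamma(1) gamma(0) - gamma(1) gamma(2)] / det = [(0.2549)(3.0223) - (0.2549)(0.0695)] / 9.06932328 = 0.75266872 / 9.06932328 = 0.083
  phi_hat_2 = [gamma(0) gamma(2) - gamma(1)^2] / det = [(3.0223)(0.0695) - (0.2549)^2] / 9.06932328 = 0.14507584 / 9.06932328 = 0.016
So phi_hat = [0.0830, 0.0160].
Therefore phi_hat_2 = 0.0160.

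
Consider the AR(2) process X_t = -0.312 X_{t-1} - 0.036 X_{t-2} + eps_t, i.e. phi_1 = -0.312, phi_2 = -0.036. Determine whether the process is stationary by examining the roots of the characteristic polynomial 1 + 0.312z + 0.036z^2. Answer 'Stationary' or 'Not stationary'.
\text{Stationary}

The AR(p) characteristic polynomial is P(z) = 1 + 0.312z + 0.036z^2.
Stationarity requires all roots to lie outside the unit circle, i.e. |z| > 1 for every root.
Set 1 + (0.312) z + (0.036) z^2 = 0, i.e. a z^2 + b z + c = 0 with a = 0.036, b = 0.312, c = 1.
Discriminant D = b^2 - 4ac = (0.312)^2 - 4*(0.036)*1 = 0.097344 - (0.144) = -0.046656.
D < 0, so the roots are the complex-conjugate pair z = (-b +/- i sqrt(-D)) / (2a) = -4.3333 +/- 3i.
For a conjugate pair |z|^2 = z * conj(z) = (product of roots) = c/a = 1/(0.036) = 27.777778, so |z| = sqrt(27.777778) = 5.2705 for both roots.
Moduli of all roots: 5.2705, 5.2705.
All moduli strictly greater than 1? Yes.
Verdict: Stationary.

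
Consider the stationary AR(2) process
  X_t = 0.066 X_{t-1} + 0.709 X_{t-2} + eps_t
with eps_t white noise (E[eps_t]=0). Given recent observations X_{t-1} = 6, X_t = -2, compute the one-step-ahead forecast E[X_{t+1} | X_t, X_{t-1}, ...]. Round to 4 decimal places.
E[X_{t+1} \mid \mathcal F_t] = 4.1220

For an AR(p) model X_t = c + sum_i phi_i X_{t-i} + eps_t, the
one-step-ahead conditional mean is
  E[X_{t+1} | X_t, ...] = c + sum_i phi_i X_{t+1-i}.
Substitute known values:
  E[X_{t+1} | ...] = (0.066) * (-2) + (0.709) * (6)
                   = 4.1220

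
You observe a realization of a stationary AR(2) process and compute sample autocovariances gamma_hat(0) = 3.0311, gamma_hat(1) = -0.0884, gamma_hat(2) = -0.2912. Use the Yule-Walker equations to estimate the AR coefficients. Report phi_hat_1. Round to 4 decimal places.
\hat\phi_{1} = -0.0320

The Yule-Walker equations for an AR(p) process read, in matrix form,
  Gamma_p phi = r_p,   with   (Gamma_p)_{ij} = gamma(|i - j|),
                       (r_p)_i = gamma(i),   i,j = 1..p.
Substitute the sample gammas (Toeplitz matrix and right-hand side of size 2):
  Gamma_p = [[3.0311, -0.0884], [-0.0884, 3.0311]]
  r_p     = [-0.0884, -0.2912]
Written out:
  3.0311 phi_1 - 0.0884 phi_2 = -0.0884
  -0.0884 phi_1 + 3.0311 phi_2 = -0.2912
Solve by Cramer's rule:
  det = gamma(0)^2 - gamma(1)^2 = (3.0311)^2 - (-0.0884)^2 = 9.18756721 - 0.00781456 = 9.17975265
  phi_hat_1 = [gamma(1) gamma(0) - gamma(1) gamma(2)] / det = [(-0.0884)(3.0311) - (-0.0884)(-0.2912)] / 9.17975265 = -0.29369132 / 9.17975265 = -0.032
  phi_hat_2 = [gamma(0) gamma(2) - gamma(1)^2] / det = [(3.0311)(-0.2912) - (-0.0884)^2] / 9.17975265 = -0.89047088 / 9.17975265 = -0.097
So phi_hat = [-0.0320, -0.0970].
Therefore phi_hat_1 = -0.0320.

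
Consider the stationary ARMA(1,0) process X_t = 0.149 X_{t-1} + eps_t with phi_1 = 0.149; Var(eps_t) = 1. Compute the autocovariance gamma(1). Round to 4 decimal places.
\gamma(1) = 0.1524

Multiply the model equation by X_{t-k} and take expectations. With theta_0 = psi_0 = 1 and psi_j the MA(infinity) weights, this gives
  gamma(k) - sum_i phi_i gamma(k-i) = c_k,
  c_k = sigma^2 * sum_{j=k..q} theta_j psi_{j-k}   (c_k = 0 for k > q),
using gamma(-m) = gamma(m).
Pure AR (q = 0): c_0 = sigma^2 = 1, c_k = 0 for k >= 1.
Equations for k = 0 and k = 1 (AR order 1):
  gamma(0) = phi_1 gamma(1) + c_0
  gamma(1) = phi_1 gamma(0) + c_1
Substituting the second into the first: gamma(0) (1 - phi_1^2) = c_0 + phi_1 c_1, so
  gamma(0) = c_0 / (1 - phi_1^2) = 1 / (1 - (0.149)^2) = 1 / 0.977799 = 1.022705.
  gamma(1) = phi_1 gamma(0) = (0.149)(1.022705) = 0.152383.
Therefore gamma(1) = 0.1524 (to 4 decimal places).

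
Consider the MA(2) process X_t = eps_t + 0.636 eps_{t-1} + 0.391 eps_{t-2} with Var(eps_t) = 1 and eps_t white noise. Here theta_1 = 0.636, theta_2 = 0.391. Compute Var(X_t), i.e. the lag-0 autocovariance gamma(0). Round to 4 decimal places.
\gamma(0) = 1.5574

For an MA(q) process X_t = eps_t + sum_i theta_i eps_{t-i} with
Var(eps_t) = sigma^2, the variance is
  gamma(0) = sigma^2 * (1 + sum_i theta_i^2).
  sum_i theta_i^2 = (0.636)^2 + (0.391)^2 = 0.404496 + 0.152881 = 0.557377.
  gamma(0) = 1 * (1 + 0.557377) = 1 * 1.557377 = 1.557377, which rounds to 1.5574.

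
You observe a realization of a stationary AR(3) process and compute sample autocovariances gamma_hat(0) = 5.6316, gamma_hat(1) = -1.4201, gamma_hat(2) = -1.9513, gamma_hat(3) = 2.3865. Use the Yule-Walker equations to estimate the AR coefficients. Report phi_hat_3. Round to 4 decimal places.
\hat\phi_{3} = 0.2480

The Yule-Walker equations for an AR(p) process read, in matrix form,
  Gamma_p phi = r_p,   with   (Gamma_p)_{ij} = gamma(|i - j|),
                       (r_p)_i = gamma(i),   i,j = 1..p.
Substitute the sample gammas (Toeplitz matrix and right-hand side of size 3):
  Gamma_p = [[5.6316, -1.4201, -1.9513], [-1.4201, 5.6316, -1.4201], [-1.9513, -1.4201, 5.6316]]
  r_p     = [-1.4201, -1.9513, 2.3865]
Written out (R1..R3):
  (R1) 5.6316 phi_1 - 1.4201 phi_2 - 1.9513 phi_3 = -1.4201
  (R2) -1.4201 phi_1 + 5.6316 phi_2 - 1.4201 phi_3 = -1.9513
  (R3) -1.9513 phi_1 - 1.4201 phi_2 + 5.6316 phi_3 = 2.3865
Gaussian elimination:
  R2 <- R2 - (-1.4201/5.6316) R1 = R2 - (-0.252166) R1:  5.273499 phi_2 - 1.912152 phi_3 = -2.309401
  R3 <- R3 - (-1.9513/5.6316) R1 = R3 - (-0.346491) R1:  -1.912152 phi_2 + 4.955492 phi_3 = 1.894448
  R3 <- R3 - (-1.912152/5.273499) R2 = R3 - (-0.362597) R2:  4.262152 phi_3 = 1.057067
Back-substitution:
  phi_hat_3 = 1.057067 / 4.262152 = 0.248012
  phi_hat_2 = (-2.309401 - (-1.912152)(0.248012)) / 5.273499 = -0.347997
  phi_hat_1 = (-1.4201 - (-1.4201)(-0.347997) - (-1.9513)(0.248012)) / 5.6316 = -0.253985
So phi_hat = [-0.2540, -0.3480, 0.2480].
Therefore phi_hat_3 = 0.2480.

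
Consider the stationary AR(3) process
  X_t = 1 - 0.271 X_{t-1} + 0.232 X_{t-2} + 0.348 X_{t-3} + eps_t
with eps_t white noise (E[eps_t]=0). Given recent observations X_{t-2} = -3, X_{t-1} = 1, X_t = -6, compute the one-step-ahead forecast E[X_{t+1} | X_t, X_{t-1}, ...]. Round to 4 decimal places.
E[X_{t+1} \mid \mathcal F_t] = 1.8140

For an AR(p) model X_t = c + sum_i phi_i X_{t-i} + eps_t, the
one-step-ahead conditional mean is
  E[X_{t+1} | X_t, ...] = c + sum_i phi_i X_{t+1-i}.
Substitute known values:
  E[X_{t+1} | ...] = 1 + (-0.271) * (-6) + (0.232) * (1) + (0.348) * (-3)
                   = 1.8140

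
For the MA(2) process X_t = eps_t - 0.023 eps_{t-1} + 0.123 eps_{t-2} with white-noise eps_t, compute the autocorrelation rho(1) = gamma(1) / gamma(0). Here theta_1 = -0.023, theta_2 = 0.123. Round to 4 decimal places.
\rho(1) = -0.0254

For an MA(q) process with theta_0 = 1, the autocovariance is
  gamma(k) = sigma^2 * sum_{i=0..q-k} theta_i * theta_{i+k},
and rho(k) = gamma(k) / gamma(0). Sigma^2 cancels.
  numerator   = (1)*(-0.023) + (-0.023)*(0.123) = -0.025829.
  denominator = (1)^2 + (-0.023)^2 + (0.123)^2 = 1.015658.
  rho(1) = -0.025829 / 1.015658 = -0.0254.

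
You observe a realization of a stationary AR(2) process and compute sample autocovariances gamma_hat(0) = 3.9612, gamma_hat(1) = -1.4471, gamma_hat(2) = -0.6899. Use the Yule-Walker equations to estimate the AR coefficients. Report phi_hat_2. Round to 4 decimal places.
\hat\phi_{2} = -0.3550

The Yule-Walker equations for an AR(p) process read, in matrix form,
  Gamma_p phi = r_p,   with   (Gamma_p)_{ij} = gamma(|i - j|),
                       (r_p)_i = gamma(i),   i,j = 1..p.
Substitute the sample gammas (Toeplitz matrix and right-hand side of size 2):
  Gamma_p = [[3.9612, -1.4471], [-1.4471, 3.9612]]
  r_p     = [-1.4471, -0.6899]
Written out:
  3.9612 phi_1 - 1.4471 phi_2 = -1.4471
  -1.4471 phi_1 + 3.9612 phi_2 = -0.6899
Solve by Cramer's rule:
  det = gamma(0)^2 - gamma(1)^2 = (3.9612)^2 - (-1.4471)^2 = 15.69110544 - 2.09409841 = 13.59700703
  phi_hat_1 = [gamma(1) gamma(0) - gamma(1) gamma(2)] / det = [(-1.4471)(3.9612) - (-1.4471)(-0.6899)] / 13.59700703 = -6.73060681 / 13.59700703 = -0.495
  phi_hat_2 = [gamma(0) gamma(2) - gamma(1)^2] / det = [(3.9612)(-0.6899) - (-1.4471)^2] / 13.59700703 = -4.82693029 / 13.59700703 = -0.355
So phi_hat = [-0.4950, -0.3550].
Therefore phi_hat_2 = -0.3550.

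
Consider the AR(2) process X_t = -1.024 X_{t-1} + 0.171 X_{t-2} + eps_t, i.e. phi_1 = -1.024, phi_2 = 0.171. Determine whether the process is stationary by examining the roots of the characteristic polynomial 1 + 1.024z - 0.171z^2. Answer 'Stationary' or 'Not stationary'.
\text{Not stationary}

The AR(p) characteristic polynomial is P(z) = 1 + 1.024z - 0.171z^2.
Stationarity requires all roots to lie outside the unit circle, i.e. |z| > 1 for every root.
Set 1 + (1.024) z + (-0.171) z^2 = 0, i.e. a z^2 + b z + c = 0 with a = -0.171, b = 1.024, c = 1.
Discriminant D = b^2 - 4ac = (1.024)^2 - 4*(-0.171)*1 = 1.048576 - (-0.684) = 1.732576.
D >= 0, so the roots are real: z = (-b +/- sqrt(D)) / (2a) = (-1.024 +/- 1.316274) / (-0.342).
  z_1 = (-1.024 + 1.316274) / (-0.342) = -0.8546,   |z_1| = 0.8546.
  z_2 = (-1.024 - 1.316274) / (-0.342) = 6.8429,   |z_2| = 6.8429.
Moduli of all roots: 0.8546, 6.8429.
All moduli strictly greater than 1? No.
Verdict: Not stationary.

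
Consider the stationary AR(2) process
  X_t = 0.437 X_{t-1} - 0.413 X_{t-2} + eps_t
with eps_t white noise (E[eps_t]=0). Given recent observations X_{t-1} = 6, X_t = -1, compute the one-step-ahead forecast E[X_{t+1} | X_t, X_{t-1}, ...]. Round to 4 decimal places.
E[X_{t+1} \mid \mathcal F_t] = -2.9150

For an AR(p) model X_t = c + sum_i phi_i X_{t-i} + eps_t, the
one-step-ahead conditional mean is
  E[X_{t+1} | X_t, ...] = c + sum_i phi_i X_{t+1-i}.
Substitute known values:
  E[X_{t+1} | ...] = (0.437) * (-1) + (-0.413) * (6)
                   = -2.9150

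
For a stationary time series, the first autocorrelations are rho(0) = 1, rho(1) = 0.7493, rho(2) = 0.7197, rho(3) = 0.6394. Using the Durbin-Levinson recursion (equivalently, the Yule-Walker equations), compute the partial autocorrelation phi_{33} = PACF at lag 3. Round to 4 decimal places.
\phi_{33} = 0.0638

The PACF at lag k is phi_{kk}, the last component of the solution
to the Yule-Walker system G_k phi = r_k where
  (G_k)_{ij} = rho(|i - j|), (r_k)_i = rho(i), i,j = 1..k.
Equivalently, Durbin-Levinson gives phi_{kk} iteratively:
  phi_{11} = rho(1)
  phi_{kk} = [rho(k) - sum_{j=1..k-1} phi_{k-1,j} rho(k-j)]
            / [1 - sum_{j=1..k-1} phi_{k-1,j} rho(j)],
  phi_{k,j} = phi_{k-1,j} - phi_{kk} phi_{k-1,k-j},  j = 1..k-1.
Step k = 1:
  phi_11 = rho(1) = 0.7493.
Step k = 2:
  phi_22 = [rho(2) - phi_11 rho(1)] / [1 - phi_11 rho(1)] = [0.7197 - (0.7493)(0.7493)] / [1 - (0.7493)(0.7493)]
         = 0.15824951 / 0.43854951 = 0.360848.
  Update: phi_21 = phi_11 - phi_22 phi_11 = 0.7493 - (0.360848)(0.7493) = 0.478917.
Step k = 3:
  phi_33 = [rho(3) - phi_21 rho(2) - phi_22 rho(1)] / [1 - phi_21 rho(1) - phi_22 rho(2)]
    numerator   = 0.6394 - (0.478917)(0.7197) - (0.360848)(0.7493) = 0.02434042
    denominator = 1 - (0.478917)(0.7493) - (0.360848)(0.7197) = 0.38144556
  phi_33 = 0.02434042 / 0.38144556 = 0.0638.
Therefore phi_{33} = 0.0638.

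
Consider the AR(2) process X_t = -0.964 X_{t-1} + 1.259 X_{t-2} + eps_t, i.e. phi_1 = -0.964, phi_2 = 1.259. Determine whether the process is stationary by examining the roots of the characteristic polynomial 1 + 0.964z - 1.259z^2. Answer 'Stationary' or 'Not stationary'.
\text{Not stationary}

The AR(p) characteristic polynomial is P(z) = 1 + 0.964z - 1.259z^2.
Stationarity requires all roots to lie outside the unit circle, i.e. |z| > 1 for every root.
Set 1 + (0.964) z + (-1.259) z^2 = 0, i.e. a z^2 + b z + c = 0 with a = -1.259, b = 0.964, c = 1.
Discriminant D = b^2 - 4ac = (0.964)^2 - 4*(-1.259)*1 = 0.929296 - (-5.036) = 5.965296.
D >= 0, so the roots are real: z = (-b +/- sqrt(D)) / (2a) = (-0.964 +/- 2.442396) / (-2.518).
  z_1 = (-0.964 + 2.442396) / (-2.518) = -0.5871,   |z_1| = 0.5871.
  z_2 = (-0.964 - 2.442396) / (-2.518) = 1.3528,   |z_2| = 1.3528.
Moduli of all roots: 0.5871, 1.3528.
All moduli strictly greater than 1? No.
Verdict: Not stationary.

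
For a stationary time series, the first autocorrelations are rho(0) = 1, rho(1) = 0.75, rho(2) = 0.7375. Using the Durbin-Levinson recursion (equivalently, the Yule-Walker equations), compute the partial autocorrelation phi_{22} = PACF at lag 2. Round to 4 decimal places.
\phi_{22} = 0.4000

The PACF at lag k is phi_{kk}, the last component of the solution
to the Yule-Walker system G_k phi = r_k where
  (G_k)_{ij} = rho(|i - j|), (r_k)_i = rho(i), i,j = 1..k.
Equivalently, Durbin-Levinson gives phi_{kk} iteratively:
  phi_{11} = rho(1)
  phi_{kk} = [rho(k) - sum_{j=1..k-1} phi_{k-1,j} rho(k-j)]
            / [1 - sum_{j=1..k-1} phi_{k-1,j} rho(j)],
  phi_{k,j} = phi_{k-1,j} - phi_{kk} phi_{k-1,k-j},  j = 1..k-1.
Step k = 1:
  phi_11 = rho(1) = 0.75.
Step k = 2:
  phi_22 = [rho(2) - phi_11 rho(1)] / [1 - phi_11 rho(1)] = [0.7375 - (0.75)(0.75)] / [1 - (0.75)(0.75)]
         = 0.175 / 0.4375 = 0.4.
Therefore phi_{22} = 0.4000.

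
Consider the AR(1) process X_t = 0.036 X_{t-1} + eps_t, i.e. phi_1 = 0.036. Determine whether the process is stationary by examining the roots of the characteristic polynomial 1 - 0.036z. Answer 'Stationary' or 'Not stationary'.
\text{Stationary}

The AR(p) characteristic polynomial is P(z) = 1 - 0.036z.
Stationarity requires all roots to lie outside the unit circle, i.e. |z| > 1 for every root.
This is linear in z: 1 + (-0.036) z = 0  =>  z = -1/(-0.036) = 27.777778,  |z| = 27.777778.
Moduli of all roots: 27.7778.
All moduli strictly greater than 1? Yes.
Verdict: Stationary.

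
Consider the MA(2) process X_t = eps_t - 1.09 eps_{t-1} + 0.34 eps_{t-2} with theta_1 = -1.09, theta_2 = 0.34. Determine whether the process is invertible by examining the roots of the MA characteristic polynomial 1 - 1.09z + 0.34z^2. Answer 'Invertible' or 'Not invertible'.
\text{Invertible}

The MA(q) characteristic polynomial is P(z) = 1 - 1.09z + 0.34z^2.
Invertibility requires all roots to lie outside the unit circle, i.e. |z| > 1 for every root.
Set 1 + (-1.09) z + (0.34) z^2 = 0, i.e. a z^2 + b z + c = 0 with a = 0.34, b = -1.09, c = 1.
Discriminant D = b^2 - 4ac = (-1.09)^2 - 4*(0.34)*1 = 1.1881 - (1.36) = -0.1719.
D < 0, so the roots are the complex-conjugate pair z = (-b +/- i sqrt(-D)) / (2a) = 1.6029 +/- 0.6097i.
For a conjugate pair |z|^2 = z * conj(z) = (product of roots) = c/a = 1/(0.34) = 2.941176, so |z| = sqrt(2.941176) = 1.715 for both roots.
Moduli of all roots: 1.7150, 1.7150.
All moduli strictly greater than 1? Yes.
Verdict: Invertible.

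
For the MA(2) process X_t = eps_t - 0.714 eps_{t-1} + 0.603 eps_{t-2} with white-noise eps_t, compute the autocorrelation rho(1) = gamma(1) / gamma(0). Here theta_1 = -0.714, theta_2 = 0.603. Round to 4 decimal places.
\rho(1) = -0.6109

For an MA(q) process with theta_0 = 1, the autocovariance is
  gamma(k) = sigma^2 * sum_{i=0..q-k} theta_i * theta_{i+k},
and rho(k) = gamma(k) / gamma(0). Sigma^2 cancels.
  numerator   = (1)*(-0.714) + (-0.714)*(0.603) = -1.144542.
  denominator = (1)^2 + (-0.714)^2 + (0.603)^2 = 1.873405.
  rho(1) = -1.144542 / 1.873405 = -0.6109.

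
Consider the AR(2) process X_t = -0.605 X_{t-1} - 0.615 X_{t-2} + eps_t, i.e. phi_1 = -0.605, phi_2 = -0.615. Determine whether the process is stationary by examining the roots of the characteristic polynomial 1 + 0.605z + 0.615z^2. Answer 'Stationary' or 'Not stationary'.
\text{Stationary}

The AR(p) characteristic polynomial is P(z) = 1 + 0.605z + 0.615z^2.
Stationarity requires all roots to lie outside the unit circle, i.e. |z| > 1 for every root.
Set 1 + (0.605) z + (0.615) z^2 = 0, i.e. a z^2 + b z + c = 0 with a = 0.615, b = 0.605, c = 1.
Discriminant D = b^2 - 4ac = (0.605)^2 - 4*(0.615)*1 = 0.366025 - (2.46) = -2.093975.
D < 0, so the roots are the complex-conjugate pair z = (-b +/- i sqrt(-D)) / (2a) = -0.4919 +/- 1.1765i.
For a conjugate pair |z|^2 = z * conj(z) = (product of roots) = c/a = 1/(0.615) = 1.626016, so |z| = sqrt(1.626016) = 1.2752 for both roots.
Moduli of all roots: 1.2752, 1.2752.
All moduli strictly greater than 1? Yes.
Verdict: Stationary.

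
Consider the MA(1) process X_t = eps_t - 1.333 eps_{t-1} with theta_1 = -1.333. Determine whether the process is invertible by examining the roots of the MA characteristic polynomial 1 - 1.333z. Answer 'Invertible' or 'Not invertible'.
\text{Not invertible}

The MA(q) characteristic polynomial is P(z) = 1 - 1.333z.
Invertibility requires all roots to lie outside the unit circle, i.e. |z| > 1 for every root.
This is linear in z: 1 + (-1.333) z = 0  =>  z = -1/(-1.333) = 0.750188,  |z| = 0.750188.
Moduli of all roots: 0.7502.
All moduli strictly greater than 1? No.
Verdict: Not invertible.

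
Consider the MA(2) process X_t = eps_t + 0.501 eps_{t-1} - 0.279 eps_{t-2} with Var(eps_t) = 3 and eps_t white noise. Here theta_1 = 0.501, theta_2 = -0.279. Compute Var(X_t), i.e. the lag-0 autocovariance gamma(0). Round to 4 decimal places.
\gamma(0) = 3.9865

For an MA(q) process X_t = eps_t + sum_i theta_i eps_{t-i} with
Var(eps_t) = sigma^2, the variance is
  gamma(0) = sigma^2 * (1 + sum_i theta_i^2).
  sum_i theta_i^2 = (0.501)^2 + (-0.279)^2 = 0.251001 + 0.077841 = 0.328842.
  gamma(0) = 3 * (1 + 0.328842) = 3 * 1.328842 = 3.986526, which rounds to 3.9865.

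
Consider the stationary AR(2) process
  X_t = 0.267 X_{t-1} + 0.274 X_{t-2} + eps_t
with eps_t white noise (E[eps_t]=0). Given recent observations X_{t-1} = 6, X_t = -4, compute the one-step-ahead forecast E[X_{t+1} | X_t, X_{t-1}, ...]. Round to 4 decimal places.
E[X_{t+1} \mid \mathcal F_t] = 0.5760

For an AR(p) model X_t = c + sum_i phi_i X_{t-i} + eps_t, the
one-step-ahead conditional mean is
  E[X_{t+1} | X_t, ...] = c + sum_i phi_i X_{t+1-i}.
Substitute known values:
  E[X_{t+1} | ...] = (0.267) * (-4) + (0.274) * (6)
                   = 0.5760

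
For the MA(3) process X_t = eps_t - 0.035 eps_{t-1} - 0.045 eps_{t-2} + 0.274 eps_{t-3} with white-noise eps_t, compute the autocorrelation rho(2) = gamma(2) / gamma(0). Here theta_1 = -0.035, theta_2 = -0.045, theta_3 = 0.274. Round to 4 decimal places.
\rho(2) = -0.0506

For an MA(q) process with theta_0 = 1, the autocovariance is
  gamma(k) = sigma^2 * sum_{i=0..q-k} theta_i * theta_{i+k},
and rho(k) = gamma(k) / gamma(0). Sigma^2 cancels.
  numerator   = (1)*(-0.045) + (-0.035)*(0.274) = -0.05459.
  denominator = (1)^2 + (-0.035)^2 + (-0.045)^2 + (0.274)^2 = 1.078326.
  rho(2) = -0.05459 / 1.078326 = -0.0506.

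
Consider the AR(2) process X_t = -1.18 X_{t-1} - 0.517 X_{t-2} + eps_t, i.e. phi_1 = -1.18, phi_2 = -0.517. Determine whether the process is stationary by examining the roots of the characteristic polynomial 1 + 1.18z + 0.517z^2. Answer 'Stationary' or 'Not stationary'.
\text{Stationary}

The AR(p) characteristic polynomial is P(z) = 1 + 1.18z + 0.517z^2.
Stationarity requires all roots to lie outside the unit circle, i.e. |z| > 1 for every root.
Set 1 + (1.18) z + (0.517) z^2 = 0, i.e. a z^2 + b z + c = 0 with a = 0.517, b = 1.18, c = 1.
Discriminant D = b^2 - 4ac = (1.18)^2 - 4*(0.517)*1 = 1.3924 - (2.068) = -0.6756.
D < 0, so the roots are the complex-conjugate pair z = (-b +/- i sqrt(-D)) / (2a) = -1.1412 +/- 0.7949i.
For a conjugate pair |z|^2 = z * conj(z) = (product of roots) = c/a = 1/(0.517) = 1.934236, so |z| = sqrt(1.934236) = 1.3908 for both roots.
Moduli of all roots: 1.3908, 1.3908.
All moduli strictly greater than 1? Yes.
Verdict: Stationary.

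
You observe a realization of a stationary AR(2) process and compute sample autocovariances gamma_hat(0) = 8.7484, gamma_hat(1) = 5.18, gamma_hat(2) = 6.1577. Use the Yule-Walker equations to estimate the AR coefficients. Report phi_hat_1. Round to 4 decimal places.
\hat\phi_{1} = 0.2700

The Yule-Walker equations for an AR(p) process read, in matrix form,
  Gamma_p phi = r_p,   with   (Gamma_p)_{ij} = gamma(|i - j|),
                       (r_p)_i = gamma(i),   i,j = 1..p.
Substitute the sample gammas (Toeplitz matrix and right-hand side of size 2):
  Gamma_p = [[8.7484, 5.18], [5.18, 8.7484]]
  r_p     = [5.18, 6.1577]
Written out:
  8.7484 phi_1 + 5.18 phi_2 = 5.18
  5.18 phi_1 + 8.7484 phi_2 = 6.1577
Solve by Cramer's rule:
  det = gamma(0)^2 - gamma(1)^2 = (8.7484)^2 - (5.18)^2 = 76.53450256 - 26.8324 = 49.70210256
  phi_hat_1 = [gamma(1) gamma(0) - gamma(1) gamma(2)] / det = [(5.18)(8.7484) - (5.18)(6.1577)] / 49.70210256 = 13.419826 / 49.70210256 = 0.27
  phi_hat_2 = [gamma(0) gamma(2) - gamma(1)^2] / det = [(8.7484)(6.1577) - (5.18)^2] / 49.70210256 = 27.03762268 / 49.70210256 = 0.544
So phi_hat = [0.2700, 0.5440].
Therefore phi_hat_1 = 0.2700.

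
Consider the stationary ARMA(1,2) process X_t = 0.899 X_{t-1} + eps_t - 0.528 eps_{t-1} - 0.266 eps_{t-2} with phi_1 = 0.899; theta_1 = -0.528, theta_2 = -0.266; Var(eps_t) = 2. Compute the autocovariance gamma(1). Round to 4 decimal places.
\gamma(1) = 0.8349

Multiply the model equation by X_{t-k} and take expectations. With theta_0 = psi_0 = 1 and psi_j the MA(infinity) weights, this gives
  gamma(k) - sum_i phi_i gamma(k-i) = c_k,
  c_k = sigma^2 * sum_{j=k..q} theta_j psi_{j-k}   (c_k = 0 for k > q),
using gamma(-m) = gamma(m).
psi-weights needed (psi_j = theta_j + sum_i phi_i psi_{j-i}):
  psi_1 = theta_1 + phi_1 = -0.528 + (0.899) = 0.371
  psi_2 = theta_2 + phi_1 psi_1 = -0.266 + (0.899)(0.371) = 0.067529
Right-hand sides:
  c_0 = sigma^2 (1 + theta_1 psi_1 + theta_2 psi_2) = 2 * (1 + (-0.528)(0.371) + (-0.266)(0.067529)) = 2 * 0.786149 = 1.572299
  c_1 = sigma^2 (theta_1 + theta_2 psi_1) = 2 * (-0.528 + (-0.266)(0.371)) = -1.253372
  c_2 = sigma^2 theta_2 = 2 * (-0.266) = -0.532
Equations for k = 0 and k = 1 (AR order 1):
  gamma(0) = phi_1 gamma(1) + c_0
  gamma(1) = phi_1 gamma(0) + c_1
Substituting the second into the first: gamma(0) (1 - phi_1^2) = c_0 + phi_1 c_1, so
  gamma(0) = (c_0 + phi_1 c_1) / (1 - phi_1^2) = (1.572299 + (0.899)(-1.253372)) / (1 - (0.899)^2) = 0.445517 / 0.191799 = 2.322834.
  gamma(1) = phi_1 gamma(0) + c_1 = (0.899)(2.322834) + (-1.253372) = 0.834855.
Therefore gamma(1) = 0.8349 (to 4 decimal places).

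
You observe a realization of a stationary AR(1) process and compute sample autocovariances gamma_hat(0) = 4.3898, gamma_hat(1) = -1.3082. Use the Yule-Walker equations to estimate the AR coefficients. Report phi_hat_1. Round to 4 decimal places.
\hat\phi_{1} = -0.2980

The Yule-Walker equations for an AR(p) process read, in matrix form,
  Gamma_p phi = r_p,   with   (Gamma_p)_{ij} = gamma(|i - j|),
                       (r_p)_i = gamma(i),   i,j = 1..p.
Substitute the sample gammas (Toeplitz matrix and right-hand side of size 1):
  Gamma_p = [[4.3898]]
  r_p     = [-1.3082]
With p = 1 this is the single equation gamma(0) phi_1 = gamma(1):
  phi_hat_1 = gamma(1) / gamma(0) = -1.3082 / 4.3898 = -0.2980.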